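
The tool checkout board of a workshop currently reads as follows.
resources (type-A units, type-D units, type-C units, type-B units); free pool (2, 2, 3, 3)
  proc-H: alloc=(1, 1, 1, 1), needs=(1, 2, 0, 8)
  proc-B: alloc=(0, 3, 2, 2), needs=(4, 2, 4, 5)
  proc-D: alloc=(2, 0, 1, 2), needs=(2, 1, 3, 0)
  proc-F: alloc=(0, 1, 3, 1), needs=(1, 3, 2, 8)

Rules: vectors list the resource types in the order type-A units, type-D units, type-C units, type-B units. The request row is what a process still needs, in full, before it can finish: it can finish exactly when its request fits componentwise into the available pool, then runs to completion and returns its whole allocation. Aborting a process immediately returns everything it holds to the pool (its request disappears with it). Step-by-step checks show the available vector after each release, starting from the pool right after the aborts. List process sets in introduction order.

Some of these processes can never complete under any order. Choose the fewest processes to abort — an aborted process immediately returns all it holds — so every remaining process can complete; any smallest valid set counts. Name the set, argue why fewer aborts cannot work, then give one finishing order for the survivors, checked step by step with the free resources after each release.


The answer: abort proc-H.
Key observation: the returned (1, 1, 1, 1) from proc-H is what brings proc-F — unrunnable before, under any order — into play at step 3.
Why nothing smaller works: aborting no one leaves the state deadlocked as given.
One survivor order: proc-D, proc-B, proc-F. Check, step by step (post-abort pool first):
  pool = (3, 3, 4, 4)
  proc-D: need (2, 1, 3, 0) fits (3, 3, 4, 4); releases (2, 0, 1, 2), pool now (5, 3, 5, 6)
  proc-B: need (4, 2, 4, 5) fits (5, 3, 5, 6); releases (0, 3, 2, 2), pool now (5, 6, 7, 8)
  proc-F: need (1, 3, 2, 8) fits (5, 6, 7, 8); releases (0, 1, 3, 1), pool now (5, 7, 10, 9)


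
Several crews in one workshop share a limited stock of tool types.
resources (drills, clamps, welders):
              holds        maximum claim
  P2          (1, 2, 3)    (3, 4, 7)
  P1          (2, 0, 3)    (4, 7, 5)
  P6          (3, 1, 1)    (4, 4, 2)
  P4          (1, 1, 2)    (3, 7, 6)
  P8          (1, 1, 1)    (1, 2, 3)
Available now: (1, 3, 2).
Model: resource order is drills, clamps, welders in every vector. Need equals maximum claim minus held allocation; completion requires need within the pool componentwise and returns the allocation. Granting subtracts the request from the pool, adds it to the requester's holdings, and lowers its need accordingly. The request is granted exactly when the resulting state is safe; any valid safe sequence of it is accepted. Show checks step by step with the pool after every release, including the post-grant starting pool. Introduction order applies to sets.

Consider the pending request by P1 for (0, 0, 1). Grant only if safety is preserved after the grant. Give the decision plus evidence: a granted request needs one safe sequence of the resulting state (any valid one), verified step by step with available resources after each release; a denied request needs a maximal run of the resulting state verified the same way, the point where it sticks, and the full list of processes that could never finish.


DENY — the pretend-granted state is unsafe.
Key observation: after P6, P8 the pool peaks at (5, 5, 3), and each blocked process is short somewhere: P2 on welders; P1 on clamps; P4 on clamps, welders.
On the post-grant state, P6, P8 is a maximal run — nothing extends it. Check, step by step:
  pool = (1, 3, 1)
  P6 needs (1, 3, 1) <= (1, 3, 1) -> finishes; pool += (3, 1, 1) = (4, 4, 2)
  P8 needs (0, 1, 2) <= (4, 4, 2) -> finishes; pool += (1, 1, 1) = (5, 5, 3)
  blocked: P2 wants (2, 2, 4), pool (5, 5, 3) — not enough welders
  blocked: P1 wants (2, 7, 1), pool (5, 5, 3) — not enough clamps
  blocked: P4 wants (2, 6, 4), pool (5, 5, 3) — not enough clamps and welders
Post-grant, the permanently blocked set is P2, P1 and P4.


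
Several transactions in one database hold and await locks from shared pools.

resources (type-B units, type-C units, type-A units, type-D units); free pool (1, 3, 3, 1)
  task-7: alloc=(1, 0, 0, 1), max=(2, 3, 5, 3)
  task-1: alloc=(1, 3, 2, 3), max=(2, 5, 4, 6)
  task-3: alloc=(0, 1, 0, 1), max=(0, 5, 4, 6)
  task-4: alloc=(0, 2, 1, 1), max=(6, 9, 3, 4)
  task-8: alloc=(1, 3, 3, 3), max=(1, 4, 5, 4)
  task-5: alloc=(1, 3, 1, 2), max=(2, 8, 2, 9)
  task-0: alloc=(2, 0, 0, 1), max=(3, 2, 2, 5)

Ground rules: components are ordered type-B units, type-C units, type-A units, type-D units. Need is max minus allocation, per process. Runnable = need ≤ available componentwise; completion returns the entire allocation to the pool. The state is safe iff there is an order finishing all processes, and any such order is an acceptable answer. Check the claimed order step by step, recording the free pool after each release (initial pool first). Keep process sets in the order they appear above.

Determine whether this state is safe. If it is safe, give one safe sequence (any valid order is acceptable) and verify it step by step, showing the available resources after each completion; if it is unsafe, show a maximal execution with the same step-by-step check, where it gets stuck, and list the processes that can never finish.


SAFE, for example via the order task-8, task-1, task-7, task-0, task-4, task-5, task-3.
Key observation: the order's first zero-slack moment is task-8 ((0, 1, 2, 1) needed, (1, 3, 3, 1) free — a requested resource with nothing to spare).
Walking it through:
  pool = (1, 3, 3, 1)
  run task-8 (needs (0, 1, 2, 1), free (1, 3, 3, 1)); after release of (1, 3, 3, 3) the pool is (2, 6, 6, 4)
  run task-1 (needs (1, 2, 2, 3), free (2, 6, 6, 4)); after release of (1, 3, 2, 3) the pool is (3, 9, 8, 7)
  run task-7 (needs (1, 3, 5, 2), free (3, 9, 8, 7)); after release of (1, 0, 0, 1) the pool is (4, 9, 8, 8)
  run task-0 (needs (1, 2, 2, 4), free (4, 9, 8, 8)); after release of (2, 0, 0, 1) the pool is (6, 9, 8, 9)
  run task-4 (needs (6, 7, 2, 3), free (6, 9, 8, 9)); after release of (0, 2, 1, 1) the pool is (6, 11, 9, 10)
  run task-5 (needs (1, 5, 1, 7), free (6, 11, 9, 10)); after release of (1, 3, 1, 2) the pool is (7, 14, 10, 12)
  run task-3 (needs (0, 4, 4, 5), free (7, 14, 10, 12)); after release of (0, 1, 0, 1) the pool is (7, 15, 10, 13)


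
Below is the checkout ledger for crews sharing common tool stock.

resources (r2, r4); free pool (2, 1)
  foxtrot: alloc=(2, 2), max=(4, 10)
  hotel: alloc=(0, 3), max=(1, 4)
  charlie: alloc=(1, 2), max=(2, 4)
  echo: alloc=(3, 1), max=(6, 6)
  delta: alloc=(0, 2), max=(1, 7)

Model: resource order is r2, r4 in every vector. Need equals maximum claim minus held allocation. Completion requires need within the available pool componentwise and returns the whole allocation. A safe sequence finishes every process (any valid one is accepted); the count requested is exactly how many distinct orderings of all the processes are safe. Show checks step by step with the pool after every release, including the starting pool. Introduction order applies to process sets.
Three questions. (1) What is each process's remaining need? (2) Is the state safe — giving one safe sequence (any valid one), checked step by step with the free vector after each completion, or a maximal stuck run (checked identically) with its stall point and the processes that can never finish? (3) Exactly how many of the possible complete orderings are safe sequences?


(1) Need matrix, components ordered r2, r4:
  foxtrot: (2, 8)
  hotel: (1, 1)
  charlie: (1, 2)
  echo: (3, 5)
  delta: (1, 5)
(2) SAFE, for example via the order hotel, charlie, echo, delta, foxtrot.
Key observation: hotel is the earliest step where a requested resource binds exactly: need (1, 1), pool (2, 1) at its turn.
Check, step by step:
  pool = (2, 1)
  hotel: need (1, 1) fits (2, 1); releases (0, 3), pool now (2, 4)
  charlie: need (1, 2) fits (2, 4); releases (1, 2), pool now (3, 6)
  echo: need (3, 5) fits (3, 6); releases (3, 1), pool now (6, 7)
  delta: need (1, 5) fits (6, 7); releases (0, 2), pool now (6, 9)
  foxtrot: need (2, 8) fits (6, 9); releases (2, 2), pool now (8, 11)
(3) The exact count: 3 of the possible complete orderings are safe sequences.


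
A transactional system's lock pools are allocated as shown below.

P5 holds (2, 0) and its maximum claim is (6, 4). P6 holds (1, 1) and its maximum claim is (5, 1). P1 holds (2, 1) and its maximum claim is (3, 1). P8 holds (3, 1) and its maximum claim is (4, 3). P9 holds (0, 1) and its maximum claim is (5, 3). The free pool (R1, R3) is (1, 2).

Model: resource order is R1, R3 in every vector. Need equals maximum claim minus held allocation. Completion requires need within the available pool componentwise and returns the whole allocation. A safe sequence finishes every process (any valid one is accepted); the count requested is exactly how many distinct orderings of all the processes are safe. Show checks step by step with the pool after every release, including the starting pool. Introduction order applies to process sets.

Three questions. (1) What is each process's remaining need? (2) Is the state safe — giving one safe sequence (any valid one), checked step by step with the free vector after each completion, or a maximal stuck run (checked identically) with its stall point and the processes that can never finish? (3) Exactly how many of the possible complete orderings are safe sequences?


(1) Remaining need (order R1, R3):
  P5: (4, 4)
  P6: (4, 0)
  P1: (1, 0)
  P8: (1, 2)
  P9: (5, 2)
(2) The state is SAFE; one workable sequence: P1, P8, P9, P6, P5.
Key observation: the first exact fit in this order is P1 — it needs (1, 0) with (1, 2) free, meeting a requested resource to the last unit.
Step-by-step check:
  pool = (1, 2)
  run P1 (needs (1, 0), free (1, 2)); after release of (2, 1) the pool is (3, 3)
  run P8 (needs (1, 2), free (3, 3)); after release of (3, 1) the pool is (6, 4)
  run P9 (needs (5, 2), free (6, 4)); after release of (0, 1) the pool is (6, 5)
  run P6 (needs (4, 0), free (6, 5)); after release of (1, 1) the pool is (7, 6)
  run P5 (needs (4, 4), free (7, 6)); after release of (2, 0) the pool is (9, 6)
(3) Precisely 18 of the possible complete orderings are safe sequences.


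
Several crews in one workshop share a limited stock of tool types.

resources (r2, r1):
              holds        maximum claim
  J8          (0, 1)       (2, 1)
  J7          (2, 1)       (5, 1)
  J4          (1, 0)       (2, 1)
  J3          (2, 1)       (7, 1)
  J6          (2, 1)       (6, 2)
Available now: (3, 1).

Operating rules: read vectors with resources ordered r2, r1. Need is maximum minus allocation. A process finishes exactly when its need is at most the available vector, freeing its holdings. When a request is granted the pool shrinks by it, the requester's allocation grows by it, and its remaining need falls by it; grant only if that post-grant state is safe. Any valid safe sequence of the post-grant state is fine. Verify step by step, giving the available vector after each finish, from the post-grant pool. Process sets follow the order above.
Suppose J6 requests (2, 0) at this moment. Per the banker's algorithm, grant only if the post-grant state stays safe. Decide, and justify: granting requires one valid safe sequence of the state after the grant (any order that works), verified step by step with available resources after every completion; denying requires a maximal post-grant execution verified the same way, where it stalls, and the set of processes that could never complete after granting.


GRANT — the state after the grant stays safe, e.g. via J4, J6, J3, J7, J8.
Key observation: the grant leaves (1, 1) free — enough for J4, whose release restarts the cascade.
Step-by-step check of the post-grant state:
  pool = (1, 1)
  J4 needs (1, 1) <= (1, 1) -> finishes; pool += (1, 0) = (2, 1)
  J6 needs (2, 1) <= (2, 1) -> finishes; pool += (4, 1) = (6, 2)
  J3 needs (5, 0) <= (6, 2) -> finishes; pool += (2, 1) = (8, 3)
  J7 needs (3, 0) <= (8, 3) -> finishes; pool += (2, 1) = (10, 4)
  J8 needs (2, 0) <= (10, 4) -> finishes; pool += (0, 1) = (10, 5)


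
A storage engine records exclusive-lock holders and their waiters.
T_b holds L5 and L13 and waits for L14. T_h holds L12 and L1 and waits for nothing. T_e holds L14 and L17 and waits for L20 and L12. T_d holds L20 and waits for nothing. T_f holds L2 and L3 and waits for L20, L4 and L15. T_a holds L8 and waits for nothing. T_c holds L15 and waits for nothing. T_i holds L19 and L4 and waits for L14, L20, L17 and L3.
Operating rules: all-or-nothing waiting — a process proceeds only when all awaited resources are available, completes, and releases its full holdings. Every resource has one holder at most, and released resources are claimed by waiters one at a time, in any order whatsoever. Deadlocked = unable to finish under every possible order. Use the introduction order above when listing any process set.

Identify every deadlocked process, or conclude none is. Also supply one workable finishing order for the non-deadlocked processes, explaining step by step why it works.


The deadlocked set is T_f and T_i.
Key observation: the cycle T_f -> T_i -> T_f can never break — each member waits on the next; no other process is dragged down with it.
The rest can finish in the order T_h, T_d, T_e, T_b, T_a, T_c.
Check, step by step:
  T_h: no waits; runs immediately, freeing L12 and L1
  T_d: no waits; runs immediately, freeing L20
  T_e waits on L20 and L12 — all released -> runs and releases L14 and L17
  T_b waits on L14 — all released -> runs and releases L5 and L13
  T_a: no waits; runs immediately, freeing L8
  T_c: no waits; runs immediately, freeing L15


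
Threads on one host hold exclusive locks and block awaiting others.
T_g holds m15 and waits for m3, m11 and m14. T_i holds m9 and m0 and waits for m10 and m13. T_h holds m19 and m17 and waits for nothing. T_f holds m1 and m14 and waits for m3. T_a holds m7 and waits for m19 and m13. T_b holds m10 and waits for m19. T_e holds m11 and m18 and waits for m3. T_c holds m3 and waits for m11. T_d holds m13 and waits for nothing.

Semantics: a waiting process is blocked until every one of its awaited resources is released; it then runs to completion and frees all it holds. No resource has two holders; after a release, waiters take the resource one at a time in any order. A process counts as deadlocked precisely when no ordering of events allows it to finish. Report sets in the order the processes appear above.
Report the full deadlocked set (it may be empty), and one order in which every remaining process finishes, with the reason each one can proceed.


Deadlocked: T_g, T_f, T_e and T_c.
Key observation: T_c -> T_e -> T_c is a circular wait — nothing in it can go first; T_g and T_f wait into the deadlock from upstream.
A valid finishing order for the others: T_h, T_d, T_b, T_i, T_a.
Check, step by step:
  T_h waits on nothing -> runs at once and releases m19 and m17
  T_d waits on nothing -> runs at once and releases m13
  run T_b (all its waits — m19 — are resolved); releases m10
  run T_i (all its waits — m10 and m13 — are resolved); releases m9 and m0
  run T_a (all its waits — m19 and m13 — are resolved); releases m7


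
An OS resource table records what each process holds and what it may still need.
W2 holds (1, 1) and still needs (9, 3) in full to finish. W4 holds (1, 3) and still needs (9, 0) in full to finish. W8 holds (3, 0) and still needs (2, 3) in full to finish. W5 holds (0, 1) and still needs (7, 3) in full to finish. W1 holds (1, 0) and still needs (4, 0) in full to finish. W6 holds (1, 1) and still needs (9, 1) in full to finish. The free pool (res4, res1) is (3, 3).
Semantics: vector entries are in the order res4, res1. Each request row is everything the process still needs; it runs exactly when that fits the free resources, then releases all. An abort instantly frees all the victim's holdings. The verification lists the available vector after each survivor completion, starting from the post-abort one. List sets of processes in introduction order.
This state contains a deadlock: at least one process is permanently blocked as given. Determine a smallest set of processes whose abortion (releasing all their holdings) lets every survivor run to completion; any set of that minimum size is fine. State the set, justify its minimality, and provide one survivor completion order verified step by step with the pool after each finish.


The answer: abort W2 and W4.
Key observation: the returned (2, 4) from W2 and W4 is what brings W6 — unrunnable before, under any order — into play at step 4.
Minimality, checking each single-abort alternative: W2 alone leaves W4 blocked (short on res4); W4 alone leaves W2 blocked (short on res4); W8 alone leaves W2 blocked (short on res4); W5 alone leaves W2 blocked (short on res4); W1 alone leaves W2 blocked (short on res4); W6 alone leaves W2 blocked (short on res4).
One survivor order: W8, W1, W5, W6. Check, step by step (post-abort pool first):
  pool = (5, 7)
  run W8 (needs (2, 3), free (5, 7)); after release of (3, 0) the pool is (8, 7)
  run W1 (needs (4, 0), free (8, 7)); after release of (1, 0) the pool is (9, 7)
  run W5 (needs (7, 3), free (9, 7)); after release of (0, 1) the pool is (9, 8)
  run W6 (needs (9, 1), free (9, 8)); after release of (1, 1) the pool is (10, 9)


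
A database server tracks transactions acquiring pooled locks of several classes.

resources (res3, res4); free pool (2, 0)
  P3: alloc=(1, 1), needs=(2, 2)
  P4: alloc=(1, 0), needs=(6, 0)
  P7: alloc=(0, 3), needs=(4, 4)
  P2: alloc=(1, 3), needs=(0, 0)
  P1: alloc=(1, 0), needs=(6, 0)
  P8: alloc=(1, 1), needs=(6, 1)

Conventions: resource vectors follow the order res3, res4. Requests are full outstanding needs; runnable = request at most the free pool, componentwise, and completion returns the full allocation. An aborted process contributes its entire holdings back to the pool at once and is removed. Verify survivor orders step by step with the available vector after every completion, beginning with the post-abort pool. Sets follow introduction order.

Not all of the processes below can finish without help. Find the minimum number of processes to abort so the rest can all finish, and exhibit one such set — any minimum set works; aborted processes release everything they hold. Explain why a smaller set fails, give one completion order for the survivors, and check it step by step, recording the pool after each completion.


Abort P4 and P1.
Key observation: the deadlocked P8 becomes finishable only because P4 and P1 released (2, 0); it completes at step 3 below.
Minimality, checking each single-abort alternative: P3 alone leaves P4 blocked (short on res3); P4 alone leaves P1 blocked (short on res3); P7 alone leaves P4 blocked (short on res3); P2 alone leaves P4 blocked (short on res3); P1 alone leaves P4 blocked (short on res3); P8 alone leaves P4 blocked (short on res3).
The survivors complete as P2, P3, P8, P7. Verifying each step (starting from the post-abort pool):
  pool = (4, 0)
  P2 needs (0, 0) <= (4, 0) -> finishes; pool += (1, 3) = (5, 3)
  P3 needs (2, 2) <= (5, 3) -> finishes; pool += (1, 1) = (6, 4)
  P8 needs (6, 1) <= (6, 4) -> finishes; pool += (1, 1) = (7, 5)
  P7 needs (4, 4) <= (7, 5) -> finishes; pool += (0, 3) = (7, 8)


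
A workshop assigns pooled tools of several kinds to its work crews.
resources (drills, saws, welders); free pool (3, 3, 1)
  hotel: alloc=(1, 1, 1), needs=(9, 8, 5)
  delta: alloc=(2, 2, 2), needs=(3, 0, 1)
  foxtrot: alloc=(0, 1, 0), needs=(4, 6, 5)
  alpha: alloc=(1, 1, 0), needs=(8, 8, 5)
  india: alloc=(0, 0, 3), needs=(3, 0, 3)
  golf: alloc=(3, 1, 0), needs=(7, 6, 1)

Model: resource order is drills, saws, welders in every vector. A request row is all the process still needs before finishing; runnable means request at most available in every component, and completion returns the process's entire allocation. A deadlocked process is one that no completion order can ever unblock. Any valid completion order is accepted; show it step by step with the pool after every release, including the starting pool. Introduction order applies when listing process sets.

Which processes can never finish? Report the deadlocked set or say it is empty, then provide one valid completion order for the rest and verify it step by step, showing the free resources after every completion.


Deadlocked: hotel, foxtrot, alpha and golf.
Key observation: even finishing delta, india leaves just (5, 5, 6) free — too little saws for any of the remaining processes.
A valid finishing order for the others: delta, india. Step-by-step check:
  pool = (3, 3, 1)
  delta needs (3, 0, 1) <= (3, 3, 1) -> finishes; pool += (2, 2, 2) = (5, 5, 3)
  india needs (3, 0, 3) <= (5, 5, 3) -> finishes; pool += (0, 0, 3) = (5, 5, 6)
The blocked processes can never fit:
  hotel still needs (9, 8, 5) but only (5, 5, 6) is free — short on drills and saws
  foxtrot still needs (4, 6, 5) but only (5, 5, 6) is free — short on saws
  alpha still needs (8, 8, 5) but only (5, 5, 6) is free — short on drills and saws
  golf still needs (7, 6, 1) but only (5, 5, 6) is free — short on drills and saws


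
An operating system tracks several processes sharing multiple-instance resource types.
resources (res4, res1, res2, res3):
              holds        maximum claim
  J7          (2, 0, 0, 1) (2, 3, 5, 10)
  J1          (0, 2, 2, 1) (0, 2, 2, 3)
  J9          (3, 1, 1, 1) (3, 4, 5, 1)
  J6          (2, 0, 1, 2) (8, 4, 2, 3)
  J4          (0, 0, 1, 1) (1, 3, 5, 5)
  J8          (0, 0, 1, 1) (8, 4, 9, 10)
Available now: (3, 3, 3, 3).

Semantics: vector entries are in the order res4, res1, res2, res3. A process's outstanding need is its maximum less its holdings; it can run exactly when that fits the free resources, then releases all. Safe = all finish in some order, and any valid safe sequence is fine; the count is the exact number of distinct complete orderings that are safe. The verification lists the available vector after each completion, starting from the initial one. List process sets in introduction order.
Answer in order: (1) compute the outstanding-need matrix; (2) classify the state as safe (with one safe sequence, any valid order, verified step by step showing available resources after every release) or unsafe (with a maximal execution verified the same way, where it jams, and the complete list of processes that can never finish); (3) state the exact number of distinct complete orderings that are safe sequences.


(1) Outstanding need per process (order res4, res1, res2, res3):
  J7: (0, 3, 5, 9)
  J1: (0, 0, 0, 2)
  J9: (0, 3, 4, 0)
  J6: (6, 4, 1, 1)
  J4: (1, 3, 4, 4)
  J8: (8, 4, 8, 9)
(2) UNSAFE.
Key observation: the wall is res3: completing J1, J9, J4, J6 brings the pool only to (8, 6, 8, 8), and all the rest need more.
A maximal execution: J1, J9, J4, J6 — then nothing else fits. Walking it through:
  pool = (3, 3, 3, 3)
  J1: need (0, 0, 0, 2) fits (3, 3, 3, 3); releases (0, 2, 2, 1), pool now (3, 5, 5, 4)
  J9: need (0, 3, 4, 0) fits (3, 5, 5, 4); releases (3, 1, 1, 1), pool now (6, 6, 6, 5)
  J4: need (1, 3, 4, 4) fits (6, 6, 6, 5); releases (0, 0, 1, 1), pool now (6, 6, 7, 6)
  J6: need (6, 4, 1, 1) fits (6, 6, 7, 6); releases (2, 0, 1, 2), pool now (8, 6, 8, 8)
  blocked: J7 wants (0, 3, 5, 9), pool (8, 6, 8, 8) — not enough res3
  blocked: J8 wants (8, 4, 8, 9), pool (8, 6, 8, 8) — not enough res3
Permanently blocked: J7 and J8.
(3) Exactly 0 of the possible complete orderings are safe sequences.


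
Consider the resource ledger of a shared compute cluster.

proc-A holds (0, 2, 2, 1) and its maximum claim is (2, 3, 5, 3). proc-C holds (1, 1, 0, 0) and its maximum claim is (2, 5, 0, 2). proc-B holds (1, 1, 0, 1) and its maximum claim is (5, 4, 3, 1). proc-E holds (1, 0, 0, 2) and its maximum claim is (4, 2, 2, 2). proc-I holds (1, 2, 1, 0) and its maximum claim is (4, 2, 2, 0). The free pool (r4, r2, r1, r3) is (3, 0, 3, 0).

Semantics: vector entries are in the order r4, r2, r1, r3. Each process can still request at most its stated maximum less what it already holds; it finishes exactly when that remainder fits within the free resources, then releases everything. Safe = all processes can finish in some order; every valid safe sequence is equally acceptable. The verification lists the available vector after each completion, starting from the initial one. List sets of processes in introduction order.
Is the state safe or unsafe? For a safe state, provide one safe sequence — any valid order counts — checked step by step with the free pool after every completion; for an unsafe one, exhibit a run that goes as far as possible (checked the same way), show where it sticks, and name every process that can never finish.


SAFE, for example via the order proc-I, proc-E, proc-A, proc-C, proc-B.
Key observation: at proc-I the run first touches a limit — (3, 0, 1, 0) against (3, 0, 3, 0), exact on a resource it actually requests.
Step-by-step check:
  pool = (3, 0, 3, 0)
  run proc-I (needs (3, 0, 1, 0), free (3, 0, 3, 0)); after release of (1, 2, 1, 0) the pool is (4, 2, 4, 0)
  run proc-E (needs (3, 2, 2, 0), free (4, 2, 4, 0)); after release of (1, 0, 0, 2) the pool is (5, 2, 4, 2)
  run proc-A (needs (2, 1, 3, 2), free (5, 2, 4, 2)); after release of (0, 2, 2, 1) the pool is (5, 4, 6, 3)
  run proc-C (needs (1, 4, 0, 2), free (5, 4, 6, 3)); after release of (1, 1, 0, 0) the pool is (6, 5, 6, 3)
  run proc-B (needs (4, 3, 3, 0), free (6, 5, 6, 3)); after release of (1, 1, 0, 1) the pool is (7, 6, 6, 4)


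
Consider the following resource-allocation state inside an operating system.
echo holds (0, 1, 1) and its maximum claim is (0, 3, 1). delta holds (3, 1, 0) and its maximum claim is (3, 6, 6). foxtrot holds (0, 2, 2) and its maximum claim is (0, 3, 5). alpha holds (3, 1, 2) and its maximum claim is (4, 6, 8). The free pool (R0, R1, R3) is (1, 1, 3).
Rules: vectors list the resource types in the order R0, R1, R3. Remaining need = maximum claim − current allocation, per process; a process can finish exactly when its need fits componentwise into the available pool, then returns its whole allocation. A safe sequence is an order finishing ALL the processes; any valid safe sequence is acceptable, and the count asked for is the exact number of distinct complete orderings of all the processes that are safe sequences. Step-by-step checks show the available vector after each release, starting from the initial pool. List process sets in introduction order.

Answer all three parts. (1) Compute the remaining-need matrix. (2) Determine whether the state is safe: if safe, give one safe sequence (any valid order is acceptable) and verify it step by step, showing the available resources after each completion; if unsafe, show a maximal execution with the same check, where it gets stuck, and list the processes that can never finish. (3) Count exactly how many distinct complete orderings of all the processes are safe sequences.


(1) Outstanding need per process (order R0, R1, R3):
  echo: (0, 2, 0)
  delta: (0, 5, 6)
  foxtrot: (0, 1, 3)
  alpha: (1, 5, 6)
(2) UNSAFE.
Key observation: even finishing foxtrot, echo leaves just (1, 4, 6) free — too little R1 for any of the remaining processes.
A maximal execution: foxtrot, echo — then nothing else fits. Verifying each step:
  pool = (1, 1, 3)
  run foxtrot (needs (0, 1, 3), free (1, 1, 3)); after release of (0, 2, 2) the pool is (1, 3, 5)
  run echo (needs (0, 2, 0), free (1, 3, 5)); after release of (0, 1, 1) the pool is (1, 4, 6)
  blocked: delta wants (0, 5, 6), pool (1, 4, 6) — not enough R1
  blocked: alpha wants (1, 5, 6), pool (1, 4, 6) — not enough R1
Never able to finish: delta and alpha.
(3) Precisely 0 of the possible complete orderings are safe sequences.


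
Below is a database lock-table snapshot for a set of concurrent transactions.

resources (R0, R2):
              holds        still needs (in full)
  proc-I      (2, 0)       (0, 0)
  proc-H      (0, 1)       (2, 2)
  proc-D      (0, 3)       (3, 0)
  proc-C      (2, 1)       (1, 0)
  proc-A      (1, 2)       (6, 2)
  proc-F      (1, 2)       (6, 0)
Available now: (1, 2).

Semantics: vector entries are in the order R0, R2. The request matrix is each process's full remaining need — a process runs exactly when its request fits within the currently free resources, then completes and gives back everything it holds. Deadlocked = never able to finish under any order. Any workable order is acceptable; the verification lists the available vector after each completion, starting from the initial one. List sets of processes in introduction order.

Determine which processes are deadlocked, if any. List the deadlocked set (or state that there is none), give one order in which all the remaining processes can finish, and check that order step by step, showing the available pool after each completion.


The deadlocked set is proc-A and proc-F.
Key observation: no order helps: past proc-C, proc-I, proc-H, proc-D, the free pool tops out at (5, 7), below what each blocked process needs in R0.
One completion order for the rest: proc-C, proc-I, proc-H, proc-D. Verifying each step:
  pool = (1, 2)
  proc-C needs (1, 0) <= (1, 2) -> finishes; pool += (2, 1) = (3, 3)
  proc-I needs (0, 0) <= (3, 3) -> finishes; pool += (2, 0) = (5, 3)
  proc-H needs (2, 2) <= (5, 3) -> finishes; pool += (0, 1) = (5, 4)
  proc-D needs (3, 0) <= (5, 4) -> finishes; pool += (0, 3) = (5, 7)
The stuck group stays short no matter what:
  proc-A still needs (6, 2) but only (5, 7) is free — short on R0
  proc-F still needs (6, 0) but only (5, 7) is free — short on R0


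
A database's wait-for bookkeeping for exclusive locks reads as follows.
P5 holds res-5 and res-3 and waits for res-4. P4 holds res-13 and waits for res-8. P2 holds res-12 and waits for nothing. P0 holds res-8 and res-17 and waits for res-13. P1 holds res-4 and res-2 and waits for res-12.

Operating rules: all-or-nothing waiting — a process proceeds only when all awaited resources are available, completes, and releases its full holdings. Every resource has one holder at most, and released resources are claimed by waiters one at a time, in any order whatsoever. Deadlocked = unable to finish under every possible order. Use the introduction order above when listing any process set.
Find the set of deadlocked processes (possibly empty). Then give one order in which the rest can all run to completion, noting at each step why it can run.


Deadlocked: P4 and P0.
Key observation: along P4 -> P0 -> P4, each member waits on what the next one holds — a deadlock; no other process is dragged down with it.
A valid finishing order for the others: P2, P1, P5.
Step-by-step check:
  P2 waits on nothing -> runs at once and releases res-12
  P1 waits on res-12 — all released -> runs and releases res-4 and res-2
  P5 waits on res-4 — all released -> runs and releases res-5 and res-3


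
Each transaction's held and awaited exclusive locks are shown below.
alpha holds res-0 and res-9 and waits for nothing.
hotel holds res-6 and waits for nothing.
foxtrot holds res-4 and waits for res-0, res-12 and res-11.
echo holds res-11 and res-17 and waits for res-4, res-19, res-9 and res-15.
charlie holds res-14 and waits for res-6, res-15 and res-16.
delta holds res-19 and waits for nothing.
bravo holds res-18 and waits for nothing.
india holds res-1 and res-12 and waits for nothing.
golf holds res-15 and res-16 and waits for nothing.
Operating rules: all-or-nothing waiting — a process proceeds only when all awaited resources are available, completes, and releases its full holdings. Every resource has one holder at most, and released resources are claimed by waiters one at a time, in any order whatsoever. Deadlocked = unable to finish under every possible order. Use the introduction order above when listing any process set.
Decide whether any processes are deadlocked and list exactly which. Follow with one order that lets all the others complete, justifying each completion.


The deadlocked set is foxtrot and echo.
Key observation: foxtrot -> echo -> foxtrot is a circular wait — nothing in it can go first; no other process is dragged down with it.
One completion order for the rest: bravo, golf, india, hotel, delta, charlie, alpha.
Verifying each step:
  bravo: no waits; runs immediately, freeing res-18
  golf: no waits; runs immediately, freeing res-15 and res-16
  india: no waits; runs immediately, freeing res-1 and res-12
  hotel: no waits; runs immediately, freeing res-6
  delta: no waits; runs immediately, freeing res-19
  run charlie (all its waits — res-6, res-15 and res-16 — are resolved); releases res-14
  alpha: no waits; runs immediately, freeing res-0 and res-9


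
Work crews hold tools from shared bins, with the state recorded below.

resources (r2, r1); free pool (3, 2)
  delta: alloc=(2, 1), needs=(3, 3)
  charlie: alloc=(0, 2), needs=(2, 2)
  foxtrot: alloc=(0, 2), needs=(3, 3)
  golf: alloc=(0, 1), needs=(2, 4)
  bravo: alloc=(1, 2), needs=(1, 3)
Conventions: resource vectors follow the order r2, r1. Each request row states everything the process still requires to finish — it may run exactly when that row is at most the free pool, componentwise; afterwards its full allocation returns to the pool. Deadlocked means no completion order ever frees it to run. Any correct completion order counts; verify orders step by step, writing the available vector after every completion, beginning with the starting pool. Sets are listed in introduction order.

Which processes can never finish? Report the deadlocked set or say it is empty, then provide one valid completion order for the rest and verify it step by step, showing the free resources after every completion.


Nothing here is deadlocked.
Key observation: beginning at charlie, releases accumulate fast enough that every process eventually fits.
The rest can finish in the order charlie, foxtrot, delta, golf, bravo. Walking it through:
  pool = (3, 2)
  run charlie (needs (2, 2), free (3, 2)); after release of (0, 2) the pool is (3, 4)
  run foxtrot (needs (3, 3), free (3, 4)); after release of (0, 2) the pool is (3, 6)
  run delta (needs (3, 3), free (3, 6)); after release of (2, 1) the pool is (5, 7)
  run golf (needs (2, 4), free (5, 7)); after release of (0, 1) the pool is (5, 8)
  run bravo (needs (1, 3), free (5, 8)); after release of (1, 2) the pool is (6, 10)


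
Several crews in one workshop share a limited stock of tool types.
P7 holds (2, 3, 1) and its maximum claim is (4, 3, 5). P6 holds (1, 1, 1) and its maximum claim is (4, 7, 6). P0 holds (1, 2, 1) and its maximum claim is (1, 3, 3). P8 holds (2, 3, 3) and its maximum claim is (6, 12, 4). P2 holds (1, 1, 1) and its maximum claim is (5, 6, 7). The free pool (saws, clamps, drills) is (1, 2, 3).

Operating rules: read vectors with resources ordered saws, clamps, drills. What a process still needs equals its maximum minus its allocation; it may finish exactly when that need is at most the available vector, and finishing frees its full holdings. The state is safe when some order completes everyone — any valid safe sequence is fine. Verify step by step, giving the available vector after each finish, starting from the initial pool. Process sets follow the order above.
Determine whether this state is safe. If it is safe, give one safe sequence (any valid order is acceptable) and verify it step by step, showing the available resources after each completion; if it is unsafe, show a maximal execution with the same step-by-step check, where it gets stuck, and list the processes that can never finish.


The state is SAFE; one workable sequence: P0, P7, P6, P2, P8.
Key observation: the first exact fit in this order is P7 — it needs (2, 0, 4) with (2, 4, 4) free, meeting a requested resource to the last unit.
Check, step by step:
  pool = (1, 2, 3)
  run P0 (needs (0, 1, 2), free (1, 2, 3)); after release of (1, 2, 1) the pool is (2, 4, 4)
  run P7 (needs (2, 0, 4), free (2, 4, 4)); after release of (2, 3, 1) the pool is (4, 7, 5)
  run P6 (needs (3, 6, 5), free (4, 7, 5)); after release of (1, 1, 1) the pool is (5, 8, 6)
  run P2 (needs (4, 5, 6), free (5, 8, 6)); after release of (1, 1, 1) the pool is (6, 9, 7)
  run P8 (needs (4, 9, 1), free (6, 9, 7)); after release of (2, 3, 3) the pool is (8, 12, 10)


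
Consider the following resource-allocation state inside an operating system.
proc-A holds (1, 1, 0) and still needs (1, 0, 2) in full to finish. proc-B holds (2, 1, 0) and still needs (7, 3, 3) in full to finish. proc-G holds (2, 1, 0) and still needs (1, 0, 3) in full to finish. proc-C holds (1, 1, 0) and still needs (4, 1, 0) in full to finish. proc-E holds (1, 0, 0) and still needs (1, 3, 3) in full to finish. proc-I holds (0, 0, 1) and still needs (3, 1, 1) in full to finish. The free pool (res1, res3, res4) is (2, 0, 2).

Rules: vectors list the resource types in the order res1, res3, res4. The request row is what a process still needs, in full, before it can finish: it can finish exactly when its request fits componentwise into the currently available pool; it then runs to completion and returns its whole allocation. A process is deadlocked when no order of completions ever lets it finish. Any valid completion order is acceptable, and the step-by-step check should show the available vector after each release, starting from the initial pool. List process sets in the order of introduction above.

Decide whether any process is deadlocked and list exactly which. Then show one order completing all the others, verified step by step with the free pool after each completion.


No process is deadlocked.
Key observation: no deadlock: proc-A fits now, and the freed resources carry the rest through.
The rest can finish in the order proc-A, proc-I, proc-G, proc-C, proc-E, proc-B. Check, step by step:
  pool = (2, 0, 2)
  run proc-A (needs (1, 0, 2), free (2, 0, 2)); after release of (1, 1, 0) the pool is (3, 1, 2)
  run proc-I (needs (3, 1, 1), free (3, 1, 2)); after release of (0, 0, 1) the pool is (3, 1, 3)
  run proc-G (needs (1, 0, 3), free (3, 1, 3)); after release of (2, 1, 0) the pool is (5, 2, 3)
  run proc-C (needs (4, 1, 0), free (5, 2, 3)); after release of (1, 1, 0) the pool is (6, 3, 3)
  run proc-E (needs (1, 3, 3), free (6, 3, 3)); after release of (1, 0, 0) the pool is (7, 3, 3)
  run proc-B (needs (7, 3, 3), free (7, 3, 3)); after release of (2, 1, 0) the pool is (9, 4, 3)


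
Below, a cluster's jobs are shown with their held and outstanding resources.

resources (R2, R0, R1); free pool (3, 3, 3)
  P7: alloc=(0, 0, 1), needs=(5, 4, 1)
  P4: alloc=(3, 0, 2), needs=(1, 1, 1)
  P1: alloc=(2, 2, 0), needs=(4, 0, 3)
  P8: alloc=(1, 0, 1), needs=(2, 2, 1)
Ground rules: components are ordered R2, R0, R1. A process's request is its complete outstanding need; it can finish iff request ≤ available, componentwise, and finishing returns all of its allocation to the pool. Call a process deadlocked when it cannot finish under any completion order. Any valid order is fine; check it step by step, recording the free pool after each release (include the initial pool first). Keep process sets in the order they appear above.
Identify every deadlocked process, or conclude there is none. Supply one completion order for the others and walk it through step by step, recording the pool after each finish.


Nothing here is deadlocked.
Key observation: no deadlock: P8 fits now, and the freed resources carry the rest through.
A valid finishing order for the others: P8, P1, P4, P7. Step-by-step check:
  pool = (3, 3, 3)
  P8 needs (2, 2, 1) <= (3, 3, 3) -> finishes; pool += (1, 0, 1) = (4, 3, 4)
  P1 needs (4, 0, 3) <= (4, 3, 4) -> finishes; pool += (2, 2, 0) = (6, 5, 4)
  P4 needs (1, 1, 1) <= (6, 5, 4) -> finishes; pool += (3, 0, 2) = (9, 5, 6)
  P7 needs (5, 4, 1) <= (9, 5, 6) -> finishes; pool += (0, 0, 1) = (9, 5, 7)


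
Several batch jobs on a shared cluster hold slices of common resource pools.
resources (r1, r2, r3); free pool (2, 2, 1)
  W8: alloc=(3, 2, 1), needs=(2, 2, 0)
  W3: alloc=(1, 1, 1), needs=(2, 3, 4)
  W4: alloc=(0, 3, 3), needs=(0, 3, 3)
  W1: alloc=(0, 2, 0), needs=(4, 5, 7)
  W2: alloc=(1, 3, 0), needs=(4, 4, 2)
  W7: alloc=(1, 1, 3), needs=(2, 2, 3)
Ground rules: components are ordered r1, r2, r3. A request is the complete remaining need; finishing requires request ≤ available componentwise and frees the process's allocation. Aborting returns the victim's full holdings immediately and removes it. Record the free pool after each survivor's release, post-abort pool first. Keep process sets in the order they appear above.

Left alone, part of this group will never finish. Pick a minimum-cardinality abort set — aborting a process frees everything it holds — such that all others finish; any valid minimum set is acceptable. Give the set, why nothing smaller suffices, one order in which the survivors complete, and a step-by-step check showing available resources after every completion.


Abort W4.
Key observation: the returned (0, 3, 3) from W4 is what brings W3 — unrunnable before, under any order — into play at step 1.
Minimality: the empty abort set fails — the state is deadlocked as it stands.
The survivors complete as W3, W7, W8, W2, W1. Step-by-step check (starting from the post-abort pool):
  pool = (2, 5, 4)
  W3: need (2, 3, 4) fits (2, 5, 4); releases (1, 1, 1), pool now (3, 6, 5)
  W7: need (2, 2, 3) fits (3, 6, 5); releases (1, 1, 3), pool now (4, 7, 8)
  W8: need (2, 2, 0) fits (4, 7, 8); releases (3, 2, 1), pool now (7, 9, 9)
  W2: need (4, 4, 2) fits (7, 9, 9); releases (1, 3, 0), pool now (8, 12, 9)
  W1: need (4, 5, 7) fits (8, 12, 9); releases (0, 2, 0), pool now (8, 14, 9)
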